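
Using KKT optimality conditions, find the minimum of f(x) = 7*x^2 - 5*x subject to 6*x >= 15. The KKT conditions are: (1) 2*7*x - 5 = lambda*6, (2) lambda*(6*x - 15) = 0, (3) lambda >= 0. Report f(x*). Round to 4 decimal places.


Step 1: Try lambda = 0 (constraint inactive).
x_unc = 5/(2*7) = 0.3571
Check: 6*0.3571 = 2.1426 < 15 -- violated!
Step 2: Constraint must be active: 6*x = 15
x* = 15/6 = 2.5
lambda = (2*7*2.5 - 5)/6 = 5.0
Step 3: Compute optimal value.
f(x*) = 7*2.5^2 - 5*2.5 = 31.25


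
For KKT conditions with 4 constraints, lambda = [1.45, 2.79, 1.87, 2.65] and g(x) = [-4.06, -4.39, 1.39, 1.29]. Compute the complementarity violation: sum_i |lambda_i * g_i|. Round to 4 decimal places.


KKT complementary slackness check:
lambda_1 * g_1 = 1.45 * -4.06 = -5.887
lambda_2 * g_2 = 2.79 * -4.39 = -12.2481
lambda_3 * g_3 = 1.87 * 1.39 = 2.5993
lambda_4 * g_4 = 2.65 * 1.29 = 3.4185
Total violation = 5.887 + 12.2481 + 2.5993 + 3.4185 = 24.1529


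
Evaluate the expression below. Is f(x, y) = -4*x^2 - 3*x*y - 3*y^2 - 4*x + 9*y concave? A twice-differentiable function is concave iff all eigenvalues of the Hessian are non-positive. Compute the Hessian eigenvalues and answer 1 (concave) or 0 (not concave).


The Hessian of f(x,y) = -4*x^2 - 3*x*y - 3*y^2 - 4*x + 9*y is:
H = [[-8, -3], [-3, -6]]
Trace = -8 - 6 = -14
Determinant = -8*-6 - (-3)^2 = 39
Discriminant = (-14)^2 - 4*39 = 40.0
Eigenvalues: lambda_1 = -10.1623, lambda_2 = -3.8377
The function is concave.

1


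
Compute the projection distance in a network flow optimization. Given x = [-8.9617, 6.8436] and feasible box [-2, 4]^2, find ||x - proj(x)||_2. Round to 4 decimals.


Project each component onto [-2, 4].
clip(-8.9617) = -2.0, clip(6.8436) = 4.0
Projection = [-2.0, 4.0]
Squared diffs: [48.4653, 8.0861]
Distance = sqrt(56.5514) = 7.5201


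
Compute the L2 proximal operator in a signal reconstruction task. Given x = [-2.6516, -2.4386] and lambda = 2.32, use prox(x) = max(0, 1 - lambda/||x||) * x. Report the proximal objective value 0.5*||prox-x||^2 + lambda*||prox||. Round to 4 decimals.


Step 1: Compute ||x||.
||x|| = 3.6025
Step 2: Compute scaling factor.
scale = max(0, 1 - 2.32/3.6025) = 0.356
Step 3: prox(x) = [-0.944, -0.8681]
||prox(x)|| = 1.2825
Step 4: Proximal objective.
0.5*||prox-x||^2 = 2.6912
lambda*||prox|| = 2.9754
Total = 5.6665


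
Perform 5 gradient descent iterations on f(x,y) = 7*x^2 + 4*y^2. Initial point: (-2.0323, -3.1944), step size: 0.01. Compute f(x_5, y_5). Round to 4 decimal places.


Gradient descent on f(x,y) = 7*x^2 + 4*y^2.
Starting point: (-2.0323, -3.1944), alpha = 0.01
Step 1: grad_x = 2*7*-2.0323 = -28.4522, grad_y = 2*4*-3.1944 = -25.5552
  x_1 = -2.0323 - 0.01*-28.4522 = -1.7478
  y_1 = -3.1944 - 0.01*-25.5552 = -2.9388
Step 2: grad_x = 2*7*-1.7478 = -24.4689, grad_y = 2*4*-2.9388 = -23.5108
  x_2 = -1.7478 - 0.01*-24.4689 = -1.5031
  y_2 = -2.9388 - 0.01*-23.5108 = -2.7037
Step 3: grad_x = 2*7*-1.5031 = -21.0432, grad_y = 2*4*-2.7037 = -21.6299
  x_3 = -1.5031 - 0.01*-21.0432 = -1.2927
  y_3 = -2.7037 - 0.01*-21.6299 = -2.4874
Step 4: grad_x = 2*7*-1.2927 = -18.0972, grad_y = 2*4*-2.4874 = -19.8995
  x_4 = -1.2927 - 0.01*-18.0972 = -1.1117
  y_4 = -2.4874 - 0.01*-19.8995 = -2.2884
Step 5: grad_x = 2*7*-1.1117 = -15.5636, grad_y = 2*4*-2.2884 = -18.3076
  x_5 = -1.1117 - 0.01*-15.5636 = -0.956
  y_5 = -2.2884 - 0.01*-18.3076 = -2.1054
f(-0.956, -2.1054) = 7*(-0.956)^2 + 4*(-2.1054)^2 = 24.1285


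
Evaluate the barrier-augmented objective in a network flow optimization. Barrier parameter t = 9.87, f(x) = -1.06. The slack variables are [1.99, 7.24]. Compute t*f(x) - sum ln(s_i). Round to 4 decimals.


Step 1: Compute log-barrier.
ln values: [0.6881, 1.9796]
phi = -(0.6881 + 1.9796) = -2.6678
Step 2: Compute augmented objective.
t*f(x) = 9.87*-1.06 = -10.4622
Total = -10.4622 - 2.6678 = -13.13


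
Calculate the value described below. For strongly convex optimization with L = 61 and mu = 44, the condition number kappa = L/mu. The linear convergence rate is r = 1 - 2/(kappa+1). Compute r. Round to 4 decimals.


Step 1: Compute the condition number.
kappa = L/mu = 61/44 = 1.3864
Step 2: Compute the convergence rate.
r = 1 - 2/(kappa + 1) = 1 - 2*mu/(L + mu) = (L - mu)/(L + mu) = 17/105 = 0.1619


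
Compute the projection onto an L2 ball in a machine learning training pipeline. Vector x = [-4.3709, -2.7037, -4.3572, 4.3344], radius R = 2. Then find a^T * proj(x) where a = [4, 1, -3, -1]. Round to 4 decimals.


Step 1: Compute ||x|| (intermediates to 6 decimals).
||x|| = sqrt((-4.3709)^2 + (-2.7037)^2 + (-4.3572)^2 + 4.3344^2) = 8.011677
Step 2: Project.
Since ||x|| > R, scale = R/||x|| = 2/8.011677 = 0.249636, proj(x) = scale * x
proj(x) = [-1.091134, -0.674941, -1.087714, 1.082022]
Step 3: Dot product.
a^T * proj(x) = 4*(-1.091134) + 1*(-0.674941) - 3*(-1.087714) - 1*1.082022 = -2.8584


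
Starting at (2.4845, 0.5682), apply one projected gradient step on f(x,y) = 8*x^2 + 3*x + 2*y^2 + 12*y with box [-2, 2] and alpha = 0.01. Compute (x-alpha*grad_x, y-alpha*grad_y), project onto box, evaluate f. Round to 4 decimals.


Step 1: Compute gradient at (2.4845, 0.5682).
grad_x = 2*8*2.4845 + 3 = 42.752
grad_y = 2*2*0.5682 + 12 = 14.2728
Step 2: Gradient step.
x_raw = 2.4845 - 0.01*42.752 = 2.057
y_raw = 0.5682 - 0.01*14.2728 = 0.4255
Step 3: Project onto [-2, 2].
x_proj = clip(2.057) = 2.0
y_proj = clip(0.4255) = 0.4255
Step 4: Evaluate f.
f(2.0, 0.4255) = 43.4677


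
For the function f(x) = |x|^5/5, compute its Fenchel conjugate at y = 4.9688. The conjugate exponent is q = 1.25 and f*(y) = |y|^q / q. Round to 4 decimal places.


The conjugate exponent q satisfies 1/p + 1/q = 1.
p = 5, so q = 5/(5 - 1) = 1.25
|y|^q = 4.9688^1.25 = 7.4185
f*(4.9688) = 7.4185 / 1.25 = 5.9348


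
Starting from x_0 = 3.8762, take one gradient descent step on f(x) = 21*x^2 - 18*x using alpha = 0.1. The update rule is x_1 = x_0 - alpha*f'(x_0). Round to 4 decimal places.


We compute the gradient at x_0 and apply the update.
f'(x) = 42*x - 18
f'(3.8762) = 42*3.8762 - 18 = 144.8004
x_1 = 3.8762 - 0.1*144.8004 = -10.6038


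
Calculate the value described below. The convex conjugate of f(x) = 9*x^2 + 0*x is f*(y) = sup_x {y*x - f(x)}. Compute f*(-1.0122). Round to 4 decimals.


f*(y) = sup_x {y*x - a*x^2 - b*x} = sup_x {(y-b)*x - a*x^2}
FOC: (y - b) - 2a*x = 0 => x* = (y - b)/(2a)
x* = (-1.0122 - 0)/(2*9) = -0.0562
f*(-1.0122) = (y-b)^2/(4a) = (-1.0122 - 0)^2/(4*9)
= 1.0245/36 = 0.0285


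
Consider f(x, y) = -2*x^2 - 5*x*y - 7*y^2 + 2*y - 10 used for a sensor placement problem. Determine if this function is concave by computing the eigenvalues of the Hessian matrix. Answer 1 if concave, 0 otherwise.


The Hessian of f(x,y) = -2*x^2 - 5*x*y - 7*y^2 + 2*y - 10 is:
H = [[-4, -5], [-5, -14]]
Trace = -4 - 14 = -18
Determinant = -4*-14 - (-5)^2 = 31
Discriminant = (-18)^2 - 4*31 = 200.0
Eigenvalues: lambda_1 = -16.0711, lambda_2 = -1.9289
The function is concave.

1


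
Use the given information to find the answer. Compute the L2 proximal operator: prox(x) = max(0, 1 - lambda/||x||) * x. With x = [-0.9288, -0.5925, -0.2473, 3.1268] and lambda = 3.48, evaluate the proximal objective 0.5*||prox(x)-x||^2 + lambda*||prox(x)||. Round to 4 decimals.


Step 1: Compute ||x||.
||x|| = 3.3244
Step 2: Compute scaling factor.
scale = max(0, 1 - 3.48/3.3244) = 0.0
Step 3: prox(x) = [-0.0, -0.0, -0.0, 0.0]
||prox(x)|| = 0.0
Step 4: Proximal objective.
0.5*||prox-x||^2 = 5.5259
lambda*||prox|| = 0.0
Total = 5.5259


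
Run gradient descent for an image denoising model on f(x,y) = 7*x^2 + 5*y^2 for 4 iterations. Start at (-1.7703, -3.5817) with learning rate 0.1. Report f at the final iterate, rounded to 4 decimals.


Gradient descent on f(x,y) = 7*x^2 + 5*y^2.
Starting point: (-1.7703, -3.5817), alpha = 0.1
Step 1: grad_x = 2*7*-1.7703 = -24.7842, grad_y = 2*5*-3.5817 = -35.817
  x_1 = -1.7703 - 0.1*-24.7842 = 0.7081
  y_1 = -3.5817 - 0.1*-35.817 = 0.0
Step 2: grad_x = 2*7*0.7081 = 9.9137, grad_y = 2*5*0.0 = 0.0
  x_2 = 0.7081 - 0.1*9.9137 = -0.2832
  y_2 = 0.0 - 0.1*0.0 = 0.0
Step 3: grad_x = 2*7*-0.2832 = -3.9655, grad_y = 2*5*0.0 = 0.0
  x_3 = -0.2832 - 0.1*-3.9655 = 0.1133
  y_3 = 0.0 - 0.1*0.0 = 0.0
Step 4: grad_x = 2*7*0.1133 = 1.5862, grad_y = 2*5*0.0 = 0.0
  x_4 = 0.1133 - 0.1*1.5862 = -0.0453
  y_4 = 0.0 - 0.1*0.0 = 0.0
f(-0.0453, 0.0) = 7*(-0.0453)^2 + 5*0.0^2 = 0.0144


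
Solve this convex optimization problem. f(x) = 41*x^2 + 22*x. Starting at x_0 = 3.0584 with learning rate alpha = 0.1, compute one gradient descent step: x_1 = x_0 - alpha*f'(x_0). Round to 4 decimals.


We compute the gradient at x_0 and apply the update.
f'(x) = 82*x + 22
f'(3.0584) = 82*3.0584 + 22 = 272.7888
x_1 = 3.0584 - 0.1*272.7888 = -24.2205


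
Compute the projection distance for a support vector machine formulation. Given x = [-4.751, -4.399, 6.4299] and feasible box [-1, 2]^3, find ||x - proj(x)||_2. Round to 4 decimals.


Project each component onto [-1, 2].
clip(-4.751) = -1.0, clip(-4.399) = -1.0, clip(6.4299) = 2.0
Projection = [-1.0, -1.0, 2.0]
Squared diffs: [14.07, 11.5532, 19.624]
Distance = sqrt(45.2472) = 6.7266


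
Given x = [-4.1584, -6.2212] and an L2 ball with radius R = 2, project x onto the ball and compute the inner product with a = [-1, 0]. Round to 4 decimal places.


Step 1: Compute ||x|| (intermediates to 6 decimals).
||x|| = sqrt((-4.1584)^2 + (-6.2212)^2) = 7.483022
Step 2: Project.
Since ||x|| > R, scale = R/||x|| = 2/7.483022 = 0.267272, proj(x) = scale * x
proj(x) = [-1.111424, -1.662753]
Step 3: Dot product.
a^T * proj(x) = -1*(-1.111424) + 0*(-1.662753) = 1.1114


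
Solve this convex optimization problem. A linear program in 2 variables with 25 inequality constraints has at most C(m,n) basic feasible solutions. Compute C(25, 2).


Each vertex corresponds to some choice of n active constraints out of m, so the number of vertices is at most C(m, n) = m! / (n!(m-n)!).
m = 25, n = 2
Numerator: 25 * 24
Denominator: 2! = 2
C(25, 2) = 300


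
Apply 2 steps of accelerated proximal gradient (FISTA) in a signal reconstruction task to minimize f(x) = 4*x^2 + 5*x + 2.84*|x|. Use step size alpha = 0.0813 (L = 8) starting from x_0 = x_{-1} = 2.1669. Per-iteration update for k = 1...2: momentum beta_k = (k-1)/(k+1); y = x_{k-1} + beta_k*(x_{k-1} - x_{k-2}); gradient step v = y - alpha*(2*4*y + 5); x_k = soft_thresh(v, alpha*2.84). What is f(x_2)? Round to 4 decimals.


FISTA on f(x) = 4*x^2 + 5*x + 2.84*|x|
L = 8, alpha = 0.0813
Iteration 1: beta = 0.0, y = 2.1669 + 0.0*(2.1669 - 2.1669) = 2.1669
  grad(y) = 22.3352, v = y - alpha*grad = 0.351
  prox(v) = soft_thresh(0.351, 0.2309) = 0.1202
Iteration 2: beta = 0.3333, y = 0.1202 + 0.3333*(0.1202 - 2.1669) = -0.5621
  grad(y) = 0.5033, v = y - alpha*grad = -0.603
  prox(v) = soft_thresh(-0.603, 0.2309) = -0.3721
f(x_2) = 4*(-0.3721)^2 + 5*(-0.3721) + 2.84*|-0.3721| = -0.2499


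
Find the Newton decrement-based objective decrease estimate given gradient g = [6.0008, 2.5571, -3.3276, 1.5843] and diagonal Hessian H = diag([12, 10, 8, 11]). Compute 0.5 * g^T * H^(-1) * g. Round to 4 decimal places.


Step 1: H is diagonal, so H^(-1) * g = [0.5001, 0.2557, -0.416, 0.144].
Step 2: g^T H^(-1) g = sum_i g_i^2 / H_ii
  = (6.0008)^2/12 + (2.5571)^2/10 + (-3.3276)^2/8 + (1.5843)^2/11
  = 3.0008 + 0.6539 + 1.3841 + 0.2282 = 5.267
Step 3: Objective decrease = 0.5 * g^T H^(-1) g = 2.6335


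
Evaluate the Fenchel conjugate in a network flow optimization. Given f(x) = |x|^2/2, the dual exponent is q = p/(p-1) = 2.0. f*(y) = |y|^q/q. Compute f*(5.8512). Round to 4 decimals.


The conjugate exponent q satisfies 1/p + 1/q = 1.
p = 2, so q = 2/(2 - 1) = 2.0
|y|^q = 5.8512^2.0 = 34.2365
f*(5.8512) = 34.2365 / 2.0 = 17.1183


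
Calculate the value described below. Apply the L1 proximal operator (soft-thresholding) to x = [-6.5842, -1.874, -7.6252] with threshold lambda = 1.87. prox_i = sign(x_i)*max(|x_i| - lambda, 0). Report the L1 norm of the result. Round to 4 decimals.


Soft-thresholding with lambda = 1.87:
prox(-6.5842) = sign(-6.5842)*max(|-6.5842| - 1.87, 0) = -4.7142
prox(-1.874) = sign(-1.874)*max(|-1.874| - 1.87, 0) = -0.004
prox(-7.6252) = sign(-7.6252)*max(|-7.6252| - 1.87, 0) = -5.7552
prox(x) = [-4.7142, -0.004, -5.7552]
||prox(x)||_1 = 4.7142 + 0.004 + 5.7552 = 10.4734


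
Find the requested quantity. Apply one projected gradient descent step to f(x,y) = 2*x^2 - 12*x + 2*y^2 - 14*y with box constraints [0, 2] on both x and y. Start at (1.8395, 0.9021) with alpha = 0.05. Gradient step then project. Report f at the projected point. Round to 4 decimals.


Step 1: Compute gradient at (1.8395, 0.9021).
grad_x = 2*2*1.8395 - 12 = -4.642
grad_y = 2*2*0.9021 - 14 = -10.3916
Step 2: Gradient step.
x_raw = 1.8395 - 0.05*-4.642 = 2.0716
y_raw = 0.9021 - 0.05*-10.3916 = 1.4217
Step 3: Project onto [0, 2].
x_proj = clip(2.0716) = 2.0
y_proj = clip(1.4217) = 1.4217
Step 4: Evaluate f.
f(2.0, 1.4217) = -31.8612


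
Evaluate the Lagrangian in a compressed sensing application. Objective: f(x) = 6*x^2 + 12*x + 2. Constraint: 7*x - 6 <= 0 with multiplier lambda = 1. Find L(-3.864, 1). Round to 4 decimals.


Step 1: Evaluate f(x).
f(-3.864) = 6*(-3.864)^2 + 12*(-3.864) + 2 = 45.215
Step 2: Evaluate g(x).
g(-3.864) = 7*-3.864 - 6 = -33.048
Step 3: Compute Lagrangian.
L = 45.215 + 1*-33.048 = 12.167


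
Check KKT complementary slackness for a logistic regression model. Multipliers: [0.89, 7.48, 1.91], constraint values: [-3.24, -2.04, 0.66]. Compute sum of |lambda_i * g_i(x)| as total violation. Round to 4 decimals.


KKT complementary slackness check:
lambda_1 * g_1 = 0.89 * -3.24 = -2.8836
lambda_2 * g_2 = 7.48 * -2.04 = -15.2592
lambda_3 * g_3 = 1.91 * 0.66 = 1.2606
Total violation = 2.8836 + 15.2592 + 1.2606 = 19.4034


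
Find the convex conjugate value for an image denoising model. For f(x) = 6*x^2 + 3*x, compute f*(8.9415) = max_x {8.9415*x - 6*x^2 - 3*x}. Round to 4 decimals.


f*(y) = sup_x {y*x - a*x^2 - b*x} = sup_x {(y-b)*x - a*x^2}
FOC: (y - b) - 2a*x = 0 => x* = (y - b)/(2a)
x* = (8.9415 - 3)/(2*6) = 0.4951
f*(8.9415) = (y-b)^2/(4a) = (8.9415 - 3)^2/(4*6)
= 35.3014/24 = 1.4709


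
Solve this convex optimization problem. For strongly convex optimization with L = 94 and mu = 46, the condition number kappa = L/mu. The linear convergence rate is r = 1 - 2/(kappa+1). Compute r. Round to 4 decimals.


Step 1: Compute the condition number.
kappa = L/mu = 94/46 = 2.0435
Step 2: Compute the convergence rate.
r = 1 - 2/(kappa + 1) = 1 - 2*mu/(L + mu) = (L - mu)/(L + mu) = 48/140 = 0.3429


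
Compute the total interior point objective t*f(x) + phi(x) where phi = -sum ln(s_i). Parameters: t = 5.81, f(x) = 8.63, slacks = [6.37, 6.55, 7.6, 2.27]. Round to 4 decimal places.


Step 1: Compute log-barrier.
ln values: [1.8516, 1.8795, 2.0281, 0.8198]
phi = -(1.8516 + 1.8795 + 2.0281 + 0.8198) = -6.579
Step 2: Compute augmented objective.
t*f(x) = 5.81*8.63 = 50.1403
Total = 50.1403 - 6.579 = 43.5613


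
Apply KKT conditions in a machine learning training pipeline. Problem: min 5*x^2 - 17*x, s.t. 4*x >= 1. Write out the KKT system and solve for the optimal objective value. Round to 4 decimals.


Step 1: Try lambda = 0 (constraint inactive).
Stationarity: 2*5*x - 17 = 0
x* = 17/(2*5) = 1.7
Check constraint: 4*1.7 = 6.8 >= 1 -- satisfied.
Step 2: Compute optimal value.
f(x*) = 5*1.7^2 - 17*1.7 = -14.45


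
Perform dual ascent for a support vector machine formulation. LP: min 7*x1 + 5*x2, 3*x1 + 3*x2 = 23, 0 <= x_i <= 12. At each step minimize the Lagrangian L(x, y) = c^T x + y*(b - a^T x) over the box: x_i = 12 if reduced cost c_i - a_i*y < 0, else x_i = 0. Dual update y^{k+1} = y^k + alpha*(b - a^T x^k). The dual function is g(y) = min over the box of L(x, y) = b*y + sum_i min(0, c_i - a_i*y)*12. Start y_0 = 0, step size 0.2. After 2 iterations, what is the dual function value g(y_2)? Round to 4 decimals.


Dual ascent for LP: min 7*x1 + 5*x2, 3*x1 + 3*x2 = 23, 0 <= x_i <= 12
Step 1: y^k = 0.0, reduced costs: (7.0, 5.0)
  x^k = (0.0, 0.0), subgradient = b - a^T x = 23.0
  y^{k+1} = 0.0 + 0.2*23.0 = 4.6
Step 2: y^k = 4.6, reduced costs: (-6.8, -8.8)
  x^k = (12.0, 12.0), subgradient = b - a^T x = -49.0
  y^{k+1} = 4.6 + 0.2*-49.0 = -5.2
Dual objective at y_2 = -5.2: reduced costs (22.6, 20.6), box minimizer x = (0.0, 0.0)
g(y_2) = b*y + (c1 - a1*y)*x1 + (c2 - a2*y)*x2 = 23*(-5.2) + 22.6*0.0 + 20.6*0.0 = -119.6 + 0.0 + 0.0 = -119.6


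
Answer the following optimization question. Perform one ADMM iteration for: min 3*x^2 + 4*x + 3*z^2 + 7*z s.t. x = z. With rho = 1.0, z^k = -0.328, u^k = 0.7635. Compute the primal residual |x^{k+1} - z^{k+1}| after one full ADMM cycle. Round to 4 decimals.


ADMM iteration with rho = 1.0, z^k = -0.328, u^k = 0.7635
Step 1: x-update.
Minimize 3*x^2 + 4*x + (1.0/2)*(x + 0.328 + 0.7635)^2
FOC: (2*3 + 1.0)*x = -4 + 1.0*(-0.328 - 0.7635)
x^{k+1} = -0.7274
Step 2: z-update.
Minimize 3*z^2 + 7*z + (1.0/2)*(-0.7274 - z + 0.7635)^2
FOC: (2*3 + 1.0)*z = -7 + 1.0*(-0.7274 + 0.7635)
z^{k+1} = -0.9948
Step 3: u-update.
u^{k+1} = 0.7635 - 0.7274 + 0.9948 = 1.031
Step 4: Primal residual = |-0.7274 + 0.9948| = 0.2675


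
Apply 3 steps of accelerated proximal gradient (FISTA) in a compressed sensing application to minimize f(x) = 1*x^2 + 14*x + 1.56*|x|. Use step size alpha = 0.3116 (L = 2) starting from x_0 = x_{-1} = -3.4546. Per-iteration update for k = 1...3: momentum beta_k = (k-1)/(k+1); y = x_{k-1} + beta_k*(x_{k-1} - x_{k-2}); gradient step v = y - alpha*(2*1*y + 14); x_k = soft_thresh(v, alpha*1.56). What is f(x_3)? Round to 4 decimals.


FISTA on f(x) = 1*x^2 + 14*x + 1.56*|x|
L = 2, alpha = 0.3116
Iteration 1: beta = 0.0, y = -3.4546 + 0.0*(-3.4546 + 3.4546) = -3.4546
  grad(y) = 7.0908, v = y - alpha*grad = -5.6641
  prox(v) = soft_thresh(-5.6641, 0.4861) = -5.178
Iteration 2: beta = 0.3333, y = -5.178 + 0.3333*(-5.178 + 3.4546) = -5.7525
  grad(y) = 2.4951, v = y - alpha*grad = -6.5299
  prox(v) = soft_thresh(-6.5299, 0.4861) = -6.0438
Iteration 3: beta = 0.5, y = -6.0438 + 0.5*(-6.0438 + 5.178) = -6.4767
  grad(y) = 1.0465, v = y - alpha*grad = -6.8028
  prox(v) = soft_thresh(-6.8028, 0.4861) = -6.3167
f(x_3) = 1*(-6.3167)^2 + 14*(-6.3167) + 1.56*|-6.3167| = -38.679


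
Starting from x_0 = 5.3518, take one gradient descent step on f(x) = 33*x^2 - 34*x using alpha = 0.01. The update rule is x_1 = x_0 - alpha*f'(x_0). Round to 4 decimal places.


We compute the gradient at x_0 and apply the update.
f'(x) = 66*x - 34
f'(5.3518) = 66*5.3518 - 34 = 319.2188
x_1 = 5.3518 - 0.01*319.2188 = 2.1596


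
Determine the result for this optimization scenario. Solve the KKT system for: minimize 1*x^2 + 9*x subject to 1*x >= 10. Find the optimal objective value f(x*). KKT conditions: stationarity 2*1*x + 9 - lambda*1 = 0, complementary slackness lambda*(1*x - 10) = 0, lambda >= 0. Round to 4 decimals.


Step 1: Try lambda = 0 (constraint inactive).
x_unc = -9/(2*1) = -4.5
Check: 1*-4.5 = -4.5 < 10 -- violated!
Step 2: Constraint must be active: 1*x = 10
x* = 10/1 = 10.0
lambda = (2*1*10.0 + 9)/1 = 29.0
Step 3: Compute optimal value.
f(x*) = 1*10.0^2 + 9*10.0 = 190.0


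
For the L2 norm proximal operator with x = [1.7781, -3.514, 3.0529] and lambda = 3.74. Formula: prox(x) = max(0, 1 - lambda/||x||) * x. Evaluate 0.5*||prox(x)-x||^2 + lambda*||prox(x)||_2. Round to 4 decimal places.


Step 1: Compute ||x||.
||x|| = 4.983
Step 2: Compute scaling factor.
scale = max(0, 1 - 3.74/4.983) = 0.2494
Step 3: prox(x) = [0.4435, -0.8765, 0.7615]
||prox(x)|| = 1.243
Step 4: Proximal objective.
0.5*||prox-x||^2 = 6.9938
lambda*||prox|| = 4.6488
Total = 11.6425


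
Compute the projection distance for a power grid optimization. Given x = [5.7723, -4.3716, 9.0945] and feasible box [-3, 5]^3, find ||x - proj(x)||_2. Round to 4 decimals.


Project each component onto [-3, 5].
clip(5.7723) = 5.0, clip(-4.3716) = -3.0, clip(9.0945) = 5.0
Projection = [5.0, -3.0, 5.0]
Squared diffs: [0.5964, 1.8813, 16.7649]
Distance = sqrt(19.2426) = 4.3866


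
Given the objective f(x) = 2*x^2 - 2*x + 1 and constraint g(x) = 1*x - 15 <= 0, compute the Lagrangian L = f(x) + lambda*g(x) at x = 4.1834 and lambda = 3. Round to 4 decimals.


Step 1: Evaluate f(x).
f(4.1834) = 2*4.1834^2 - 2*4.1834 + 1 = 27.6349
Step 2: Evaluate g(x).
g(4.1834) = 1*4.1834 - 15 = -10.8166
Step 3: Compute Lagrangian.
L = 27.6349 + 3*-10.8166 = -4.8149


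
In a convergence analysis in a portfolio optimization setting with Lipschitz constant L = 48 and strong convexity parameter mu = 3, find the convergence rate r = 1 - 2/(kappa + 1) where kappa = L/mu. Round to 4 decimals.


Step 1: Compute the condition number.
kappa = L/mu = 48/3 = 16.0
Step 2: Compute the convergence rate.
r = 1 - 2/(kappa + 1) = 1 - 2*mu/(L + mu) = (L - mu)/(L + mu) = 45/51 = 0.8824


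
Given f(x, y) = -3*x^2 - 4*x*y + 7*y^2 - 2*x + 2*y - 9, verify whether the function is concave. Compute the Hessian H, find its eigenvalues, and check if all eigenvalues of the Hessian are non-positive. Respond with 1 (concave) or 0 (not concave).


The Hessian of f(x,y) = -3*x^2 - 4*x*y + 7*y^2 - 2*x + 2*y - 9 is:
H = [[-6, -4], [-4, 14]]
Trace = -6 + 14 = 8
Determinant = -6*14 - (-4)^2 = -100
Discriminant = (8)^2 - 4*-100 = 464.0
Eigenvalues: lambda_1 = -6.7703, lambda_2 = 14.7703
The function is not concave.

0


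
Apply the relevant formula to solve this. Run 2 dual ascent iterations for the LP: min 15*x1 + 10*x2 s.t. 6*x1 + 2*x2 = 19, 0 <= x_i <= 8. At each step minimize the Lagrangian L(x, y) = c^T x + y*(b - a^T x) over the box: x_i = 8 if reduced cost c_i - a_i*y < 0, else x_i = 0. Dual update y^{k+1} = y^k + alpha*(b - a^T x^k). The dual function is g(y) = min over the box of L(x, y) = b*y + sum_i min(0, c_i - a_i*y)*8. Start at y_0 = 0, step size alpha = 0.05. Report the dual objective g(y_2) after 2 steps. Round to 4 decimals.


Dual ascent for LP: min 15*x1 + 10*x2, 6*x1 + 2*x2 = 19, 0 <= x_i <= 8
Step 1: y^k = 0.0, reduced costs: (15.0, 10.0)
  x^k = (0.0, 0.0), subgradient = b - a^T x = 19.0
  y^{k+1} = 0.0 + 0.05*19.0 = 0.95
Step 2: y^k = 0.95, reduced costs: (9.3, 8.1)
  x^k = (0.0, 0.0), subgradient = b - a^T x = 19.0
  y^{k+1} = 0.95 + 0.05*19.0 = 1.9
Dual objective at y_2 = 1.9: reduced costs (3.6, 6.2), box minimizer x = (0.0, 0.0)
g(y_2) = b*y + (c1 - a1*y)*x1 + (c2 - a2*y)*x2 = 19*1.9 + 3.6*0.0 + 6.2*0.0 = 36.1 + 0.0 + 0.0 = 36.1


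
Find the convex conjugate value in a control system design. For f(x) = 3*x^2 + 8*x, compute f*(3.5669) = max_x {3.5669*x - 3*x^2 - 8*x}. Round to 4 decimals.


f*(y) = sup_x {y*x - a*x^2 - b*x} = sup_x {(y-b)*x - a*x^2}
FOC: (y - b) - 2a*x = 0 => x* = (y - b)/(2a)
x* = (3.5669 - 8)/(2*3) = -0.7389
f*(3.5669) = (y-b)^2/(4a) = (3.5669 - 8)^2/(4*3)
= 19.6524/12 = 1.6377


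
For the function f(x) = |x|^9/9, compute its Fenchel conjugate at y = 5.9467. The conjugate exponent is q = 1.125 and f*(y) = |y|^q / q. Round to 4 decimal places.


The conjugate exponent q satisfies 1/p + 1/q = 1.
p = 9, so q = 9/(9 - 1) = 1.125
|y|^q = 5.9467^1.125 = 7.4312
f*(5.9467) = 7.4312 / 1.125 = 6.6055


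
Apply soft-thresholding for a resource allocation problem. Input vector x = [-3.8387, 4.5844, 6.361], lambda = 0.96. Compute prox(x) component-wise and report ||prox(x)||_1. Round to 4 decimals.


Soft-thresholding with lambda = 0.96:
prox(-3.8387) = sign(-3.8387)*max(|-3.8387| - 0.96, 0) = -2.8787
prox(4.5844) = sign(4.5844)*max(|4.5844| - 0.96, 0) = 3.6244
prox(6.361) = sign(6.361)*max(|6.361| - 0.96, 0) = 5.401
prox(x) = [-2.8787, 3.6244, 5.401]
||prox(x)||_1 = 2.8787 + 3.6244 + 5.401 = 11.9041


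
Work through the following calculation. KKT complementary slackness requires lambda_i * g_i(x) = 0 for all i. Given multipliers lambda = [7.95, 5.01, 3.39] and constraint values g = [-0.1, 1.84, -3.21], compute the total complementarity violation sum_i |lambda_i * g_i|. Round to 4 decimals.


KKT complementary slackness check:
lambda_1 * g_1 = 7.95 * -0.1 = -0.795
lambda_2 * g_2 = 5.01 * 1.84 = 9.2184
lambda_3 * g_3 = 3.39 * -3.21 = -10.8819
Total violation = 0.795 + 9.2184 + 10.8819 = 20.8953


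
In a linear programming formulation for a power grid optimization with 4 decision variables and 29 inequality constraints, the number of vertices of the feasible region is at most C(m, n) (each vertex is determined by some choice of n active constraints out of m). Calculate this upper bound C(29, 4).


Each vertex corresponds to some choice of n active constraints out of m, so the number of vertices is at most C(m, n) = m! / (n!(m-n)!).
m = 29, n = 4
Numerator: 29 * 28 * 27 * 26
Denominator: 4! = 24
C(29, 4) = 23751


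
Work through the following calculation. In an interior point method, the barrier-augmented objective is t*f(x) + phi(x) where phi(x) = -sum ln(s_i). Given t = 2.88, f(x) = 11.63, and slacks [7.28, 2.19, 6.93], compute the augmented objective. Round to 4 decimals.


Step 1: Compute log-barrier.
ln values: [1.9851, 0.7839, 1.9359]
phi = -(1.9851 + 0.7839 + 1.9359) = -4.7049
Step 2: Compute augmented objective.
t*f(x) = 2.88*11.63 = 33.4944
Total = 33.4944 - 4.7049 = 28.7895


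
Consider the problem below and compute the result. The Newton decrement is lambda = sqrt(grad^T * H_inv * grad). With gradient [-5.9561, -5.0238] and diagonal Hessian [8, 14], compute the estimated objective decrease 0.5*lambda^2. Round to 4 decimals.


Step 1: H is diagonal, so H^(-1) * g = [-0.7445, -0.3588].
Step 2: g^T H^(-1) g = sum_i g_i^2 / H_ii
  = (-5.9561)^2/8 + (-5.0238)^2/14
  = 4.4344 + 1.8028 = 6.2371
Step 3: Objective decrease = 0.5 * g^T H^(-1) g = 3.1186


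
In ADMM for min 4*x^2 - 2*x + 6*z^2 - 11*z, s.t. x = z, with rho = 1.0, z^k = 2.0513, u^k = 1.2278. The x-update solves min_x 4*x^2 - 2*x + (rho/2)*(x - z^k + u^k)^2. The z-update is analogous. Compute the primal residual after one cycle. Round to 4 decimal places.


ADMM iteration with rho = 1.0, z^k = 2.0513, u^k = 1.2278
Step 1: x-update.
Minimize 4*x^2 - 2*x + (1.0/2)*(x - 2.0513 + 1.2278)^2
FOC: (2*4 + 1.0)*x = 2 + 1.0*(2.0513 - 1.2278)
x^{k+1} = 0.3137
Step 2: z-update.
Minimize 6*z^2 - 11*z + (1.0/2)*(0.3137 - z + 1.2278)^2
FOC: (2*6 + 1.0)*z = 11 + 1.0*(0.3137 + 1.2278)
z^{k+1} = 0.9647
Step 3: u-update.
u^{k+1} = 1.2278 + 0.3137 - 0.9647 = 0.5768
Step 4: Primal residual = |0.3137 - 0.9647| = 0.651


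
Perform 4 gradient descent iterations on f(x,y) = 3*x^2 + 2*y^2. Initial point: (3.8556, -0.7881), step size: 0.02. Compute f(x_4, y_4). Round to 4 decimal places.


Gradient descent on f(x,y) = 3*x^2 + 2*y^2.
Starting point: (3.8556, -0.7881), alpha = 0.02
Step 1: grad_x = 2*3*3.8556 = 23.1336, grad_y = 2*2*-0.7881 = -3.1524
  x_1 = 3.8556 - 0.02*23.1336 = 3.3929
  y_1 = -0.7881 - 0.02*-3.1524 = -0.7251
Step 2: grad_x = 2*3*3.3929 = 20.3576, grad_y = 2*2*-0.7251 = -2.9002
  x_2 = 3.3929 - 0.02*20.3576 = 2.9858
  y_2 = -0.7251 - 0.02*-2.9002 = -0.667
Step 3: grad_x = 2*3*2.9858 = 17.9147, grad_y = 2*2*-0.667 = -2.6682
  x_3 = 2.9858 - 0.02*17.9147 = 2.6275
  y_3 = -0.667 - 0.02*-2.6682 = -0.6137
Step 4: grad_x = 2*3*2.6275 = 15.7649, grad_y = 2*2*-0.6137 = -2.4547
  x_4 = 2.6275 - 0.02*15.7649 = 2.3122
  y_4 = -0.6137 - 0.02*-2.4547 = -0.5646
f(2.3122, -0.5646) = 3*2.3122^2 + 2*(-0.5646)^2 = 16.6761


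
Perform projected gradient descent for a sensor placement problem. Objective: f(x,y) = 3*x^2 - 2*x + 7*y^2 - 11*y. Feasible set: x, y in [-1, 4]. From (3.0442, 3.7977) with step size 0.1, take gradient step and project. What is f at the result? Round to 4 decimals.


Step 1: Compute gradient at (3.0442, 3.7977).
grad_x = 2*3*3.0442 - 2 = 16.2652
grad_y = 2*7*3.7977 - 11 = 42.1678
Step 2: Gradient step.
x_raw = 3.0442 - 0.1*16.2652 = 1.4177
y_raw = 3.7977 - 0.1*42.1678 = -0.4191
Step 3: Project onto [-1, 4].
x_proj = clip(1.4177) = 1.4177
y_proj = clip(-0.4191) = -0.4191
Step 4: Evaluate f.
f(1.4177, -0.4191) = 9.0334


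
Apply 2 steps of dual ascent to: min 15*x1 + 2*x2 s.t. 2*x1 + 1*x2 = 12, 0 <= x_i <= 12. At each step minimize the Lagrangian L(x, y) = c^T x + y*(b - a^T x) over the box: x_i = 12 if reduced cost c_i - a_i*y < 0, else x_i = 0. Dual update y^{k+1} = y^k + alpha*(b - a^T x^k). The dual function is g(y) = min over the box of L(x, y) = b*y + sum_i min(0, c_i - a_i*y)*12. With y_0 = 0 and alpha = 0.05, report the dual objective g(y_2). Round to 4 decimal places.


Dual ascent for LP: min 15*x1 + 2*x2, 2*x1 + 1*x2 = 12, 0 <= x_i <= 12
Step 1: y^k = 0.0, reduced costs: (15.0, 2.0)
  x^k = (0.0, 0.0), subgradient = b - a^T x = 12.0
  y^{k+1} = 0.0 + 0.05*12.0 = 0.6
Step 2: y^k = 0.6, reduced costs: (13.8, 1.4)
  x^k = (0.0, 0.0), subgradient = b - a^T x = 12.0
  y^{k+1} = 0.6 + 0.05*12.0 = 1.2
Dual objective at y_2 = 1.2: reduced costs (12.6, 0.8), box minimizer x = (0.0, 0.0)
g(y_2) = b*y + (c1 - a1*y)*x1 + (c2 - a2*y)*x2 = 12*1.2 + 12.6*0.0 + 0.8*0.0 = 14.4 + 0.0 + 0.0 = 14.4


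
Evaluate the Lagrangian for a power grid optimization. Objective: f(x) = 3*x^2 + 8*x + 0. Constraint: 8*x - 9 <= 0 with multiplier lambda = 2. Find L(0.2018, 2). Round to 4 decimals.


Step 1: Evaluate f(x).
f(0.2018) = 3*0.2018^2 + 8*0.2018 + 0 = 1.7366
Step 2: Evaluate g(x).
g(0.2018) = 8*0.2018 - 9 = -7.3856
Step 3: Compute Lagrangian.
L = 1.7366 + 2*-7.3856 = -13.0346


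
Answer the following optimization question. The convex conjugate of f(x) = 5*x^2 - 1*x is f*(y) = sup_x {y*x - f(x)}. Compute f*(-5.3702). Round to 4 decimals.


f*(y) = sup_x {y*x - a*x^2 - b*x} = sup_x {(y-b)*x - a*x^2}
FOC: (y - b) - 2a*x = 0 => x* = (y - b)/(2a)
x* = (-5.3702 + 1)/(2*5) = -0.437
f*(-5.3702) = (y-b)^2/(4a) = (-5.3702 + 1)^2/(4*5)
= 19.0986/20 = 0.9549


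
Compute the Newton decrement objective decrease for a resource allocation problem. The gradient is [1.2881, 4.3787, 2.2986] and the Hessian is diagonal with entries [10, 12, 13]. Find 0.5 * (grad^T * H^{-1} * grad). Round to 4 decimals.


Step 1: H is diagonal, so H^(-1) * g = [0.1288, 0.3649, 0.1768].
Step 2: g^T H^(-1) g = sum_i g_i^2 / H_ii
  = (1.2881)^2/10 + (4.3787)^2/12 + (2.2986)^2/13
  = 0.1659 + 1.5978 + 0.4064 = 2.1701
Step 3: Objective decrease = 0.5 * g^T H^(-1) g = 1.085


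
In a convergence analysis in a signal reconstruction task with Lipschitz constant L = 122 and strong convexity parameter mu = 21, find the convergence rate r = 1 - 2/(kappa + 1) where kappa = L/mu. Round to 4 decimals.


Step 1: Compute the condition number.
kappa = L/mu = 122/21 = 5.8095
Step 2: Compute the convergence rate.
r = 1 - 2/(kappa + 1) = 1 - 2*mu/(L + mu) = (L - mu)/(L + mu) = 101/143 = 0.7063


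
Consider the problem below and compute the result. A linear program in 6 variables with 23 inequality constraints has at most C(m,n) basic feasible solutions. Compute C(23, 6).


Each vertex corresponds to some choice of n active constraints out of m, so the number of vertices is at most C(m, n) = m! / (n!(m-n)!).
m = 23, n = 6
Numerator: 23 * 22 * 21 * 20 * 19 * 18
Denominator: 6! = 720
C(23, 6) = 100947


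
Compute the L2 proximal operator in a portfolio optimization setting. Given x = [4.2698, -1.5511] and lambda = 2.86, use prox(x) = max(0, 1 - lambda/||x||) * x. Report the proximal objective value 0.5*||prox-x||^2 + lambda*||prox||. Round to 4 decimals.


Step 1: Compute ||x||.
||x|| = 4.5428
Step 2: Compute scaling factor.
scale = max(0, 1 - 2.86/4.5428) = 0.3704
Step 3: prox(x) = [1.5817, -0.5746]
||prox(x)|| = 1.6828
Step 4: Proximal objective.
0.5*||prox-x||^2 = 4.0898
lambda*||prox|| = 4.8128
Total = 8.9026


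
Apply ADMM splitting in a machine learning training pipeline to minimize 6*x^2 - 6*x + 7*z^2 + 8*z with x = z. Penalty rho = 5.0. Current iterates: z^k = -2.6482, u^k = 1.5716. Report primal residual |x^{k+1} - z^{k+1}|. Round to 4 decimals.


ADMM iteration with rho = 5.0, z^k = -2.6482, u^k = 1.5716
Step 1: x-update.
Minimize 6*x^2 - 6*x + (5.0/2)*(x + 2.6482 + 1.5716)^2
FOC: (2*6 + 5.0)*x = 6 + 5.0*(-2.6482 - 1.5716)
x^{k+1} = -0.8882
Step 2: z-update.
Minimize 7*z^2 + 8*z + (5.0/2)*(-0.8882 - z + 1.5716)^2
FOC: (2*7 + 5.0)*z = -8 + 5.0*(-0.8882 + 1.5716)
z^{k+1} = -0.2412
Step 3: u-update.
u^{k+1} = 1.5716 - 0.8882 + 0.2412 = 0.9246
Step 4: Primal residual = |-0.8882 + 0.2412| = 0.647


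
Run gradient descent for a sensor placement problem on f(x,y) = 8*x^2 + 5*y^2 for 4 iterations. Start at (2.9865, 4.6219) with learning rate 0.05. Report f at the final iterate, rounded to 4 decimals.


Gradient descent on f(x,y) = 8*x^2 + 5*y^2.
Starting point: (2.9865, 4.6219), alpha = 0.05
Step 1: grad_x = 2*8*2.9865 = 47.784, grad_y = 2*5*4.6219 = 46.219
  x_1 = 2.9865 - 0.05*47.784 = 0.5973
  y_1 = 4.6219 - 0.05*46.219 = 2.311
Step 2: grad_x = 2*8*0.5973 = 9.5568, grad_y = 2*5*2.311 = 23.1095
  x_2 = 0.5973 - 0.05*9.5568 = 0.1195
  y_2 = 2.311 - 0.05*23.1095 = 1.1555
Step 3: grad_x = 2*8*0.1195 = 1.9114, grad_y = 2*5*1.1555 = 11.5548
  x_3 = 0.1195 - 0.05*1.9114 = 0.0239
  y_3 = 1.1555 - 0.05*11.5548 = 0.5777
Step 4: grad_x = 2*8*0.0239 = 0.3823, grad_y = 2*5*0.5777 = 5.7774
  x_4 = 0.0239 - 0.05*0.3823 = 0.0048
  y_4 = 0.5777 - 0.05*5.7774 = 0.2889
f(0.0048, 0.2889) = 8*0.0048^2 + 5*0.2889^2 = 0.4174


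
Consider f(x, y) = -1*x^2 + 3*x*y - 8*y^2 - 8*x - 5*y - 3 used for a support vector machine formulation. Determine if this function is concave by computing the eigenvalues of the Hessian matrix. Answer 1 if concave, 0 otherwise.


The Hessian of f(x,y) = -1*x^2 + 3*x*y - 8*y^2 - 8*x - 5*y - 3 is:
H = [[-2, 3], [3, -16]]
Trace = -2 - 16 = -18
Determinant = -2*-16 - (3)^2 = 23
Discriminant = (-18)^2 - 4*23 = 232.0
Eigenvalues: lambda_1 = -16.6158, lambda_2 = -1.3842
The function is concave.

1


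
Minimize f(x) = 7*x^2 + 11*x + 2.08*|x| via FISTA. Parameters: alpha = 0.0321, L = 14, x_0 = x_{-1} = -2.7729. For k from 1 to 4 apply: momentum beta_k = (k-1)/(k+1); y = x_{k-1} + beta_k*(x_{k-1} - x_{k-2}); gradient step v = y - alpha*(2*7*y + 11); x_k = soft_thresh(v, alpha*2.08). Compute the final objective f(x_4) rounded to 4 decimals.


FISTA on f(x) = 7*x^2 + 11*x + 2.08*|x|
L = 14, alpha = 0.0321
Iteration 1: beta = 0.0, y = -2.7729 + 0.0*(-2.7729 + 2.7729) = -2.7729
  grad(y) = -27.8206, v = y - alpha*grad = -1.8799
  prox(v) = soft_thresh(-1.8799, 0.0668) = -1.8131
Iteration 2: beta = 0.3333, y = -1.8131 + 0.3333*(-1.8131 + 2.7729) = -1.4932
  grad(y) = -9.9042, v = y - alpha*grad = -1.1752
  prox(v) = soft_thresh(-1.1752, 0.0668) = -1.1085
Iteration 3: beta = 0.5, y = -1.1085 + 0.5*(-1.1085 + 1.8131) = -0.7561
  grad(y) = 0.4139, v = y - alpha*grad = -0.7694
  prox(v) = soft_thresh(-0.7694, 0.0668) = -0.7027
Iteration 4: beta = 0.6, y = -0.7027 + 0.6*(-0.7027 + 1.1085) = -0.4592
  grad(y) = 4.5713, v = y - alpha*grad = -0.6059
  prox(v) = soft_thresh(-0.6059, 0.0668) = -0.5392
f(x_4) = 7*(-0.5392)^2 + 11*(-0.5392) + 2.08*|-0.5392| = -2.7745


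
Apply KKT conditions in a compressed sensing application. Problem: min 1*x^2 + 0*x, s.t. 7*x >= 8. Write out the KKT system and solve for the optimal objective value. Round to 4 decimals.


Step 1: Try lambda = 0 (constraint inactive).
x_unc = 0/(2*1) = 0.0
Check: 7*0.0 = 0.0 < 8 -- violated!
Step 2: Constraint must be active: 7*x = 8
x* = 8/7 = 1.1429 (rounded; the exact value 8/7 is used below)
lambda = (2*1*(8/7) + 0)/7 = 0.3265
Step 3: Compute optimal value.
f(x*) = 1*(8/7)^2 + 0*(8/7) = 1.3061


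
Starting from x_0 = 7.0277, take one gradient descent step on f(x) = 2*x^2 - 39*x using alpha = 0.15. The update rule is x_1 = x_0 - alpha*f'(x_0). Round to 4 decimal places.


We compute the gradient at x_0 and apply the update.
f'(x) = 4*x - 39
f'(7.0277) = 4*7.0277 - 39 = -10.8892
x_1 = 7.0277 - 0.15*-10.8892 = 8.6611


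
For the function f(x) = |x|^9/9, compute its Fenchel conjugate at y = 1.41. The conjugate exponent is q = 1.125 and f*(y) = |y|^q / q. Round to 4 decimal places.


The conjugate exponent q satisfies 1/p + 1/q = 1.
p = 9, so q = 9/(9 - 1) = 1.125
|y|^q = 1.41^1.125 = 1.4719
f*(1.41) = 1.4719 / 1.125 = 1.3083


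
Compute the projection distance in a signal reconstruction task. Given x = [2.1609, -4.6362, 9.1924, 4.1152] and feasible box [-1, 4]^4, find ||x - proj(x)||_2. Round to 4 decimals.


Project each component onto [-1, 4].
clip(2.1609) = 2.1609, clip(-4.6362) = -1.0, clip(9.1924) = 4.0, clip(4.1152) = 4.0
Projection = [2.1609, -1.0, 4.0, 4.0]
Squared diffs: [0.0, 13.222, 26.961, 0.0133]
Distance = sqrt(40.1963) = 6.3401


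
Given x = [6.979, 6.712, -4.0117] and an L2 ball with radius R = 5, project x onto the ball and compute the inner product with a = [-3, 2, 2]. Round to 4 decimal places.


Step 1: Compute ||x|| (intermediates to 6 decimals).
||x|| = sqrt(6.979^2 + 6.712^2 + (-4.0117)^2) = 10.480989
Step 2: Project.
Since ||x|| > R, scale = R/||x|| = 5/10.480989 = 0.477054, proj(x) = scale * x
proj(x) = [3.32936, 3.201986, -1.913798]
Step 3: Dot product.
a^T * proj(x) = -3*3.32936 + 2*3.201986 + 2*(-1.913798) = -7.4117


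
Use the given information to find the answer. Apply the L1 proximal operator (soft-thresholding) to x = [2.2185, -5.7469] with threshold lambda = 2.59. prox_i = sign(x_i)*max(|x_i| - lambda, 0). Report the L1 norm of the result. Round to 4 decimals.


Soft-thresholding with lambda = 2.59:
prox(2.2185) = sign(2.2185)*max(|2.2185| - 2.59, 0) = 0.0
prox(-5.7469) = sign(-5.7469)*max(|-5.7469| - 2.59, 0) = -3.1569
prox(x) = [0.0, -3.1569]
||prox(x)||_1 = 0.0 + 3.1569 = 3.1569


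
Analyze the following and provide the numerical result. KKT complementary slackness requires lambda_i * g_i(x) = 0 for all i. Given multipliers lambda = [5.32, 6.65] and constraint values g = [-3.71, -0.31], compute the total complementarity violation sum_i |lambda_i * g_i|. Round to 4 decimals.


KKT complementary slackness check:
lambda_1 * g_1 = 5.32 * -3.71 = -19.7372
lambda_2 * g_2 = 6.65 * -0.31 = -2.0615
Total violation = 19.7372 + 2.0615 = 21.7987


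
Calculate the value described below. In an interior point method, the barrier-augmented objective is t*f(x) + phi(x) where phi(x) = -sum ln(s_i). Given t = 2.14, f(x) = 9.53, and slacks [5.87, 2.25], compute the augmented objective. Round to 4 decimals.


Step 1: Compute log-barrier.
ln values: [1.7699, 0.8109]
phi = -(1.7699 + 0.8109) = -2.5808
Step 2: Compute augmented objective.
t*f(x) = 2.14*9.53 = 20.3942
Total = 20.3942 - 2.5808 = 17.8134


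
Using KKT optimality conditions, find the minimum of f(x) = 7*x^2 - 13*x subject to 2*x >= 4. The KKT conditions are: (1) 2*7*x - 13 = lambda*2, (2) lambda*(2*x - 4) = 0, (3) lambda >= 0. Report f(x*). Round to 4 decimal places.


Step 1: Try lambda = 0 (constraint inactive).
x_unc = 13/(2*7) = 0.9286
Check: 2*0.9286 = 1.8572 < 4 -- violated!
Step 2: Constraint must be active: 2*x = 4
x* = 4/2 = 2.0
lambda = (2*7*2.0 - 13)/2 = 7.5
Step 3: Compute optimal value.
f(x*) = 7*2.0^2 - 13*2.0 = 2.0


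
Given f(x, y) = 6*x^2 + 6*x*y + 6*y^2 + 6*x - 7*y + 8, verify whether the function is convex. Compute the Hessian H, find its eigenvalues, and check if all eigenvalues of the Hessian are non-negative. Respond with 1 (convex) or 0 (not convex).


The Hessian of f(x,y) = 6*x^2 + 6*x*y + 6*y^2 + 6*x - 7*y + 8 is:
H = [[12, 6], [6, 12]]
Trace = 12 + 12 = 24
Determinant = 12*12 - (6)^2 = 108
Discriminant = (24)^2 - 4*108 = 144.0
Eigenvalues: lambda_1 = 6.0, lambda_2 = 18.0
The function is convex.

1


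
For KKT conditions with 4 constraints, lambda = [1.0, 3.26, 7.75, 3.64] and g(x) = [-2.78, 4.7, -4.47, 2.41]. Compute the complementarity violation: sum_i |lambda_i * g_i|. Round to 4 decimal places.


KKT complementary slackness check:
lambda_1 * g_1 = 1.0 * -2.78 = -2.78
lambda_2 * g_2 = 3.26 * 4.7 = 15.322
lambda_3 * g_3 = 7.75 * -4.47 = -34.6425
lambda_4 * g_4 = 3.64 * 2.41 = 8.7724
Total violation = 2.78 + 15.322 + 34.6425 + 8.7724 = 61.5169


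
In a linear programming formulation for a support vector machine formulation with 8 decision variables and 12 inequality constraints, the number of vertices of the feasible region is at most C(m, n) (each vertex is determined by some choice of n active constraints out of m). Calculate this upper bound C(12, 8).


Each vertex corresponds to some choice of n active constraints out of m, so the number of vertices is at most C(m, n) = m! / (n!(m-n)!).
m = 12, n = 8
Numerator: 12 * 11 * 10 * 9 * 8 * 7 * 6 * 5
Denominator: 8! = 40320
C(12, 8) = 495
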